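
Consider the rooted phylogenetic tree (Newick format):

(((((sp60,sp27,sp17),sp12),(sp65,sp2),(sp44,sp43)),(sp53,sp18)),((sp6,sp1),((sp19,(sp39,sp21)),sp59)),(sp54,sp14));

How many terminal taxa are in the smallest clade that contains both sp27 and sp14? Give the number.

18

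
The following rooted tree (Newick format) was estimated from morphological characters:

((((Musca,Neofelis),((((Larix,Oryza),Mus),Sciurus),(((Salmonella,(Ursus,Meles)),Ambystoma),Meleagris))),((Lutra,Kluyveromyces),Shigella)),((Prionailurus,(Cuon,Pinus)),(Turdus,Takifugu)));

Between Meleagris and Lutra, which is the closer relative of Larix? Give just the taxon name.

Meleagris

The MRCA of Larix and Meleagris subtends ((((Larix,Oryza),Mus),Sciurus),(((Salmonella,(Ursus,Meles)),Ambystoma),Meleagris)) (9 taxa).
The MRCA of Larix and Lutra subtends (((Musca,Neofelis),((((Larix,Oryza),Mus),Sciurus),(((Salmonella,(Ursus,Meles)),Ambystoma),Meleagris))),((Lutra,Kluyveromyces),Shigella)) (14 taxa).
The first is nested inside the second, so Larix shares a more recent common ancestor with Meleagris.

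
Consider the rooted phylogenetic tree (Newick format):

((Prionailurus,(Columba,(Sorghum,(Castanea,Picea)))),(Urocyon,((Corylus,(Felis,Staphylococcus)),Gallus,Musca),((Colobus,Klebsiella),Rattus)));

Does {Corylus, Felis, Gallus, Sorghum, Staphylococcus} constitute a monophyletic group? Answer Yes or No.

No

The MRCA of the listed taxa is the root, so the smallest clade containing them is the whole tree.
That clade also contains Castanea, Colobus, Columba, Klebsiella, Musca, Picea, Prionailurus, Rattus, Urocyon, which are not in the proposed group, so the group is not monophyletic.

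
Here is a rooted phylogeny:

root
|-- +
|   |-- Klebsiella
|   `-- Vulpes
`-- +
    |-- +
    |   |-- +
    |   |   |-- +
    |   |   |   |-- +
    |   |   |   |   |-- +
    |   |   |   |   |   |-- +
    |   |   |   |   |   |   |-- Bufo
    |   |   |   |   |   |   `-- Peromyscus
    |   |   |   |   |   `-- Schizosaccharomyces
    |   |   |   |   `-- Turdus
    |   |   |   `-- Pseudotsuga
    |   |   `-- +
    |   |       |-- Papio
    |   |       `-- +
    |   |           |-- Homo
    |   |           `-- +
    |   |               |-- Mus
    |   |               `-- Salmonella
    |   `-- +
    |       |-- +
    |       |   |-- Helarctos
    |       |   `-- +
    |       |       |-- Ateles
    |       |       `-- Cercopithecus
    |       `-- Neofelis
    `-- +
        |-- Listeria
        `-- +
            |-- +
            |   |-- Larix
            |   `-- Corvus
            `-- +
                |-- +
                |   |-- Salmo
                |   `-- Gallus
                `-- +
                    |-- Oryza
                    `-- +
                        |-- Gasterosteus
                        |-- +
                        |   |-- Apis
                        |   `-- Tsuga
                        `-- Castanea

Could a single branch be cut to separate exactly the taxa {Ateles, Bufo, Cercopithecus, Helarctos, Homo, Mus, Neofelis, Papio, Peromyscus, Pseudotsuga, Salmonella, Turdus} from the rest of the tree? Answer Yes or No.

No

The MRCA of the listed taxa subtends ((((((Bufo,Peromyscus),Schizosaccharomyces),Turdus),Pseudotsuga),(Papio,(Homo,(Mus,Salmonella)))),((Helarctos,(Ateles,Cercopithecus)),Neofelis)).
That clade also contains Schizosaccharomyces, which is not in the proposed group, so the group is not monophyletic.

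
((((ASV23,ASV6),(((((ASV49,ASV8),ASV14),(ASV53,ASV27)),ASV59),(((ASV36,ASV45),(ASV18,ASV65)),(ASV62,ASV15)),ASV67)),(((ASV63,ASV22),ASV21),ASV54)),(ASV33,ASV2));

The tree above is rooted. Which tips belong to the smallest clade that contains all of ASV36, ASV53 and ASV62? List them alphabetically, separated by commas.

Tracing ASV36: it sits inside (ASV36,ASV45).
Tracing ASV53: it sits inside (ASV53,ASV27).
Tracing ASV62: it sits inside (ASV62,ASV15).
The smallest clade enclosing all 3 is (((((ASV49,ASV8),ASV14),(ASV53,ASV27)),ASV59),(((ASV36,ASV45),(ASV18,ASV65)),(ASV62,ASV15)),ASV67); the answer is its 13 terminal taxa in alphabetical order.

ASV14, ASV15, ASV18, ASV27, ASV36, ASV45, ASV49, ASV53, ASV59, ASV62, ASV65, ASV67, ASV8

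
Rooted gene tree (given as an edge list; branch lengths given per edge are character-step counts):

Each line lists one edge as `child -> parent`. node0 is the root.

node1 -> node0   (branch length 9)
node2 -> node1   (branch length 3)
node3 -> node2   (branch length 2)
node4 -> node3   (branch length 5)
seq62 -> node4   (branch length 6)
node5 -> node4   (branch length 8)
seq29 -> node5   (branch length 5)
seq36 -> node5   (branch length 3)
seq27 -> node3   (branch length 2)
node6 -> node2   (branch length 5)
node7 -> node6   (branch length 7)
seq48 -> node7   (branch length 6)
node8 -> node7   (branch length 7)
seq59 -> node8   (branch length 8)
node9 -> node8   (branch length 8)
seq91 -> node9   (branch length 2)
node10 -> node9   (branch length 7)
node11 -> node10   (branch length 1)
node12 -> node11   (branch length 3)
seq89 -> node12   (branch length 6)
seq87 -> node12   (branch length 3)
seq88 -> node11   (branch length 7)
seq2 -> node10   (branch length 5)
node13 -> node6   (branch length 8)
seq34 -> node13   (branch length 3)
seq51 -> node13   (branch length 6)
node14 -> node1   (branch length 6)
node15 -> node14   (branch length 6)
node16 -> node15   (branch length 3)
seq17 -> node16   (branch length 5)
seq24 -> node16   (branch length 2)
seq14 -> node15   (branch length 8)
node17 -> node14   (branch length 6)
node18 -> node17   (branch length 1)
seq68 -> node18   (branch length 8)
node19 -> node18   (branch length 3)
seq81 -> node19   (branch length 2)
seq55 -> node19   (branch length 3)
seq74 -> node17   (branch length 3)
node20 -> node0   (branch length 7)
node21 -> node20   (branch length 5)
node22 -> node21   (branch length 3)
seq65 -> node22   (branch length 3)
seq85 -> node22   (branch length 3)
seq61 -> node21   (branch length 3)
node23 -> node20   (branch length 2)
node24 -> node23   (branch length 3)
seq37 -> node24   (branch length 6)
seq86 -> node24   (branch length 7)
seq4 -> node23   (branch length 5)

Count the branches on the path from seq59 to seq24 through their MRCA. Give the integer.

9

The MRCA of seq59 and seq24 is the node subtending ((((seq62,(seq29,seq36)),seq27),((seq48,(seq59,(seq91,(((seq89,seq87),seq88),seq2)))),(seq34,seq51))),(((seq17,seq24),seq14),((seq68,(seq81,seq55)),seq74))).
From seq59 up to that node: 5 branches. From seq24 up to the same node: 4 branches. Total: 5 + 4 = 9.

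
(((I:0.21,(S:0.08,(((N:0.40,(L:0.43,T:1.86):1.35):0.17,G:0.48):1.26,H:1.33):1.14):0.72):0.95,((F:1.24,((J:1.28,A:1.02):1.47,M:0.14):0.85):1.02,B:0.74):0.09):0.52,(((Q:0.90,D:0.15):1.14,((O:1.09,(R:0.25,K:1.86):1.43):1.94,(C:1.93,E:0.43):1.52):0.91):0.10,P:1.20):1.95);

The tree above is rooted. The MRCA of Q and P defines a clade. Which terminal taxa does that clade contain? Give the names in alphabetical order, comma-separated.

C, D, E, K, O, P, Q, R

Tracing Q: it sits inside (Q,D).
Tracing P: it sits inside (((Q,D),((O,(R,K)),(C,E))),P).
The smallest clade enclosing both is (((Q,D),((O,(R,K)),(C,E))),P); the answer is its 8 terminal taxa in alphabetical order.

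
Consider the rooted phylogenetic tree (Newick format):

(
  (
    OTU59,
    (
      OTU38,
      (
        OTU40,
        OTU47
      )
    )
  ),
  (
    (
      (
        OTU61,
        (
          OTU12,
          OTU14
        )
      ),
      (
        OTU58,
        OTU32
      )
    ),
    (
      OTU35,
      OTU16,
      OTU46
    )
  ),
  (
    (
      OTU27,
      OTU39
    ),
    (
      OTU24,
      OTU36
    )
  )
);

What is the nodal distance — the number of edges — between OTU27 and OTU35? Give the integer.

The MRCA of OTU27 and OTU35 is the root of the tree.
From OTU27 up to that node: 3 branches. From OTU35 up to the same node: 3 branches. Total: 3 + 3 = 6.

6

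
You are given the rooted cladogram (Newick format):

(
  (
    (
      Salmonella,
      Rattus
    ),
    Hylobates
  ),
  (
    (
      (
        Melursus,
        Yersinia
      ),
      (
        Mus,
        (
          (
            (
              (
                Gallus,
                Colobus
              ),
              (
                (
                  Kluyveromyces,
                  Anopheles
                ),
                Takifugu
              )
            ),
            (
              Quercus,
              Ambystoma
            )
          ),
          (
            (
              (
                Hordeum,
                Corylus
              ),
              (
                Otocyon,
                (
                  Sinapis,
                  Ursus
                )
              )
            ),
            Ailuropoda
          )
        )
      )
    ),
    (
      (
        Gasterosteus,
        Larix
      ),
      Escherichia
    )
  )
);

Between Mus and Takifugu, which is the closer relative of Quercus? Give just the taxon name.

The MRCA of Quercus and Takifugu subtends (((Gallus,Colobus),((Kluyveromyces,Anopheles),Takifugu)),(Quercus,Ambystoma)) (7 taxa).
The MRCA of Quercus and Mus subtends (Mus,((((Gallus,Colobus),((Kluyveromyces,Anopheles),Takifugu)),(Quercus,Ambystoma)),(((Hordeum,Corylus),(Otocyon,(Sinapis,Ursus))),Ailuropoda))) (14 taxa).
The first is nested inside the second, so Quercus shares a more recent common ancestor with Takifugu.

Takifugu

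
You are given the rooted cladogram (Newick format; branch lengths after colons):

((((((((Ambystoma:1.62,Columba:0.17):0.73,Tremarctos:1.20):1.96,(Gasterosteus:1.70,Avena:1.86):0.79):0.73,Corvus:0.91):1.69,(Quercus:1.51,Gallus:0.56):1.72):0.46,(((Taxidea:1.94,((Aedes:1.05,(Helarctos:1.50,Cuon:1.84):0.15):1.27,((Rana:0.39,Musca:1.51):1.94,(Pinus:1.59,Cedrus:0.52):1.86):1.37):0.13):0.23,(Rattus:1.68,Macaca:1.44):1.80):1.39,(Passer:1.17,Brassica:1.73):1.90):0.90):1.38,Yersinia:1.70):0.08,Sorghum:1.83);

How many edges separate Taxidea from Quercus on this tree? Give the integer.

The MRCA of Taxidea and Quercus is the node subtending ((((((Ambystoma,Columba),Tremarctos),(Gasterosteus,Avena)),Corvus),(Quercus,Gallus)),(((Taxidea,((Aedes,(Helarctos,Cuon)),((Rana,Musca),(Pinus,Cedrus)))),(Rattus,Macaca)),(Passer,Brassica))).
From Taxidea up to that node: 4 branches. From Quercus up to the same node: 3 branches. Total: 4 + 3 = 7.

7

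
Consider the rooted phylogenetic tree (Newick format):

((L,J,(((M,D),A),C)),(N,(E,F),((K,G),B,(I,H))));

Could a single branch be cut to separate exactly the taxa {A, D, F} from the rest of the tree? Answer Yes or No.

The MRCA of the listed taxa is the root, so the smallest clade containing them is the whole tree.
That clade also contains B, C, E, G, H, I, J, K, L, M, N, which are not in the proposed group, so the group is not monophyletic.

No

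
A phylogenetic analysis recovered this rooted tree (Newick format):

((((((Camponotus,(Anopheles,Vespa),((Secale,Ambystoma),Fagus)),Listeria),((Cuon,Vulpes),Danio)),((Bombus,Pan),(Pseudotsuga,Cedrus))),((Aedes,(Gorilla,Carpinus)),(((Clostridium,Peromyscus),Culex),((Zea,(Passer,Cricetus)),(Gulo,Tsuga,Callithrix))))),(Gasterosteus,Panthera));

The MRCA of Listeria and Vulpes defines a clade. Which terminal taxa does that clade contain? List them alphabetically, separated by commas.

Ambystoma, Anopheles, Camponotus, Cuon, Danio, Fagus, Listeria, Secale, Vespa, Vulpes

Tracing Listeria: it sits inside ((Camponotus,(Anopheles,Vespa),((Secale,Ambystoma),Fagus)),Listeria).
Tracing Vulpes: it sits inside (Cuon,Vulpes).
The smallest clade enclosing both is (((Camponotus,(Anopheles,Vespa),((Secale,Ambystoma),Fagus)),Listeria),((Cuon,Vulpes),Danio)); the answer is its 10 terminal taxa in alphabetical order.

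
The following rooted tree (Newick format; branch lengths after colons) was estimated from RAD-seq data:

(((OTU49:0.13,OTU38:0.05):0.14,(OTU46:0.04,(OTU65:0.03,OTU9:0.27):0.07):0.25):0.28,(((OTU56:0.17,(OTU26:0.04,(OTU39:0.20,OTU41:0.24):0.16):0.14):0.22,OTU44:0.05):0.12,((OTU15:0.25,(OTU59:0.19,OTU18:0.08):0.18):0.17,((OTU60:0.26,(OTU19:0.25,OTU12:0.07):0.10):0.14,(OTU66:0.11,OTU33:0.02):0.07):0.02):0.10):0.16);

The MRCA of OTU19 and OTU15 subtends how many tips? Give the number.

The MRCA of OTU19 and OTU15 is the node subtending ((OTU15,(OTU59,OTU18)),((OTU60,(OTU19,OTU12)),(OTU66,OTU33))).
That clade contains 8 terminal taxa: OTU12, OTU15, OTU18, OTU19, OTU33, OTU59, OTU60, OTU66.

8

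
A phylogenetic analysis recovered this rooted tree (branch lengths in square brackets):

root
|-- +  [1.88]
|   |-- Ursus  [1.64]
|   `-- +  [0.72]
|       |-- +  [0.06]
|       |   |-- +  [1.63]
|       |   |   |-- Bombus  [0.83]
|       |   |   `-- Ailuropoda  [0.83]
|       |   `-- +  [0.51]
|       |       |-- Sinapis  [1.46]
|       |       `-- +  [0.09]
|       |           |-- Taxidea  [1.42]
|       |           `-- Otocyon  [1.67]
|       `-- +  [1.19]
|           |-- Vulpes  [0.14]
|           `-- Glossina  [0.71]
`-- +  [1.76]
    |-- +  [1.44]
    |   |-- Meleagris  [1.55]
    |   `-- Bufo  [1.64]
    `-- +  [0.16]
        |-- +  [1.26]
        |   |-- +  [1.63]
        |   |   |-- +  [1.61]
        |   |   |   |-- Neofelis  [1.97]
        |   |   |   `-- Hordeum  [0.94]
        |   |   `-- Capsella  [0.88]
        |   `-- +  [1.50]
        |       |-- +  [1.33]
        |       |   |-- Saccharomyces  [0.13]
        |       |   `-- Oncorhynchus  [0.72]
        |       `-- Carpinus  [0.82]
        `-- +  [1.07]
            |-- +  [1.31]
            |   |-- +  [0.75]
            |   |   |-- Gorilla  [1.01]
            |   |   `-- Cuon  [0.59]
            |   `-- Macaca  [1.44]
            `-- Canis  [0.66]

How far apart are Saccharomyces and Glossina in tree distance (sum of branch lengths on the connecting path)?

10.64

The path runs Saccharomyces → … → MRCA → … → Glossina; the MRCA is the root of the tree.
Branch lengths along that path: 0.13 + 1.33 + 1.50 + 1.26 + 0.16 + 1.76 + 1.88 + 0.72 + 1.19 + 0.71 = 10.64.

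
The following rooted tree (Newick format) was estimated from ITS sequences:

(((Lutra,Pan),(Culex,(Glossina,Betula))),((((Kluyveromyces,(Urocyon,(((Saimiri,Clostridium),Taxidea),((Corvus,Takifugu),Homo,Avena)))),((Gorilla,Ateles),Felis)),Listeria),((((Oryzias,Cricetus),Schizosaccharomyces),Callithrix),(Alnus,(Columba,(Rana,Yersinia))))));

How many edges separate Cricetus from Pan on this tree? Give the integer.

9

The MRCA of Cricetus and Pan is the root of the tree.
From Cricetus up to that node: 6 branches. From Pan up to the same node: 3 branches. Total: 6 + 3 = 9.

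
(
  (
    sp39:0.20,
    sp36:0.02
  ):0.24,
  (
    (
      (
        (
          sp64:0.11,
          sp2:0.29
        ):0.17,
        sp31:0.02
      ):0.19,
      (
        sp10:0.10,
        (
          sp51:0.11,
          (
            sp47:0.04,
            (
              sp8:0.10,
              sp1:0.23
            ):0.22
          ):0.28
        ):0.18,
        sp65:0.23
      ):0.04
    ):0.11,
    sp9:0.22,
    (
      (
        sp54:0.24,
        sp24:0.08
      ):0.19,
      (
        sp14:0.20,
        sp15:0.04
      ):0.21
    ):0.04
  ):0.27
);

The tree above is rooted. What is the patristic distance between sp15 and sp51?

The path runs sp15 → … → MRCA → … → sp51; the MRCA is the node subtending ((((sp64,sp2),sp31),(sp10,(sp51,(sp47,(sp8,sp1))),sp65)),sp9,((sp54,sp24),(sp14,sp15))).
Branch lengths along that path: 0.04 + 0.21 + 0.04 + 0.11 + 0.04 + 0.18 + 0.11 = 0.73.

0.73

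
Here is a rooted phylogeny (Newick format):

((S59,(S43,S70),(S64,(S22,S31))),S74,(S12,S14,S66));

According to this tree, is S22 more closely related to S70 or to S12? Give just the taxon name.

S70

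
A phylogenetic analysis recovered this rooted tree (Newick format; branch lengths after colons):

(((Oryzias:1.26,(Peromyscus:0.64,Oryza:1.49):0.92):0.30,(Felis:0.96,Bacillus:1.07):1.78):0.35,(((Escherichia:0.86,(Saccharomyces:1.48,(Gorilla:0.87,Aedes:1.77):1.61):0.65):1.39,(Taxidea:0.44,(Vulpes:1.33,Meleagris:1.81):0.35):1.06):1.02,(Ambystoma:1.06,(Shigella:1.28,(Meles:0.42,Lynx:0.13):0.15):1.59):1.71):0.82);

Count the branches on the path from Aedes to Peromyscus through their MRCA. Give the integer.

The MRCA of Aedes and Peromyscus is the root of the tree.
From Aedes up to that node: 6 branches. From Peromyscus up to the same node: 4 branches. Total: 6 + 4 = 10.

10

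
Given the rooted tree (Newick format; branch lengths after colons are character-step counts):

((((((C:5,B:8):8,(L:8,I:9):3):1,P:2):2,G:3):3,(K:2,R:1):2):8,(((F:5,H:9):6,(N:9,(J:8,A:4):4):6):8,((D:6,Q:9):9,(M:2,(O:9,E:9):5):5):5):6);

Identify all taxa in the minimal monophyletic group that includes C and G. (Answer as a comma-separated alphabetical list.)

B, C, G, I, L, P

Tracing C: it sits inside (C,B).
Tracing G: it sits inside ((((C,B),(L,I)),P),G).
The smallest clade enclosing both is ((((C,B),(L,I)),P),G); the answer is its 6 terminal taxa in alphabetical order.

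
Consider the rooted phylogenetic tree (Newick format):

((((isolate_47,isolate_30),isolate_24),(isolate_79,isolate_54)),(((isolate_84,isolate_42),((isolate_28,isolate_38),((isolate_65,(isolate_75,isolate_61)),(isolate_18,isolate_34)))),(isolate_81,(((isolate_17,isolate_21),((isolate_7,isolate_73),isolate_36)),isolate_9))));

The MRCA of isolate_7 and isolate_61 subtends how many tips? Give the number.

The MRCA of isolate_7 and isolate_61 is the node subtending (((isolate_84,isolate_42),((isolate_28,isolate_38),((isolate_65,(isolate_75,isolate_61)),(isolate_18,isolate_34)))),(isolate_81,(((isolate_17,isolate_21),((isolate_7,isolate_73),isolate_36)),isolate_9))).
That clade contains 16 terminal taxa: isolate_17, isolate_18, isolate_21, isolate_28, isolate_34, isolate_36, isolate_38, isolate_42, isolate_61, isolate_65, isolate_7, isolate_73, isolate_75, isolate_81, isolate_84, isolate_9.

16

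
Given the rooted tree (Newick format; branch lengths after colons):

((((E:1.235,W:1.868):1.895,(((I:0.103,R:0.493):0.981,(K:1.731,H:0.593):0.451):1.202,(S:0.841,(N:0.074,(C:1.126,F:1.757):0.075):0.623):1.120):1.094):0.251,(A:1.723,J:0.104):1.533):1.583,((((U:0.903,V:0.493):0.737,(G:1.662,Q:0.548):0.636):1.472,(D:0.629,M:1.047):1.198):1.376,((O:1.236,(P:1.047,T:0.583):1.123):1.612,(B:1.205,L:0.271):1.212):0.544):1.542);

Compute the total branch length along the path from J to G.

The path runs J → … → MRCA → … → G; the MRCA is the root of the tree.
Branch lengths along that path: 0.104 + 1.533 + 1.583 + 1.542 + 1.376 + 1.472 + 0.636 + 1.662 = 9.908.

9.908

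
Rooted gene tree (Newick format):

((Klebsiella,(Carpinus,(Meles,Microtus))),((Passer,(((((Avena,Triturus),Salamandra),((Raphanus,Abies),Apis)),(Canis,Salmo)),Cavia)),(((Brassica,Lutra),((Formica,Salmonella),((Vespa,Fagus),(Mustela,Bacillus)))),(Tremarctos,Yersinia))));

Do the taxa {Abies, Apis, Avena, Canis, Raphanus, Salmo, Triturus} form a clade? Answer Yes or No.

The MRCA of the listed taxa subtends ((((Avena,Triturus),Salamandra),((Raphanus,Abies),Apis)),(Canis,Salmo)).
That clade also contains Salamandra, which is not in the proposed group, so the group is not monophyletic.

No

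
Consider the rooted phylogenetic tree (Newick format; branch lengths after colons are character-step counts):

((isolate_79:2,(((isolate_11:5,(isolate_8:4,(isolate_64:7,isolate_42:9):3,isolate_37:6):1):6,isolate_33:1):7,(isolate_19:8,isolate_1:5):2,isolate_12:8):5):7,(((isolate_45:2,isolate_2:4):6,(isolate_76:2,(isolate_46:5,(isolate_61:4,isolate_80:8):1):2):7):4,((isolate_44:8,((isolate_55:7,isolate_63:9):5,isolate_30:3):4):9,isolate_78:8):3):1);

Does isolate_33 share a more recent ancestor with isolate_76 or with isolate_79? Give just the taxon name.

The MRCA of isolate_33 and isolate_79 subtends (isolate_79,(((isolate_11,(isolate_8,(isolate_64,isolate_42),isolate_37)),isolate_33),(isolate_19,isolate_1),isolate_12)) (10 taxa).
The MRCA of isolate_33 and isolate_76 is the root, subtending the entire tree (21 taxa).
The first is nested inside the second, so isolate_33 shares a more recent common ancestor with isolate_79.

isolate_79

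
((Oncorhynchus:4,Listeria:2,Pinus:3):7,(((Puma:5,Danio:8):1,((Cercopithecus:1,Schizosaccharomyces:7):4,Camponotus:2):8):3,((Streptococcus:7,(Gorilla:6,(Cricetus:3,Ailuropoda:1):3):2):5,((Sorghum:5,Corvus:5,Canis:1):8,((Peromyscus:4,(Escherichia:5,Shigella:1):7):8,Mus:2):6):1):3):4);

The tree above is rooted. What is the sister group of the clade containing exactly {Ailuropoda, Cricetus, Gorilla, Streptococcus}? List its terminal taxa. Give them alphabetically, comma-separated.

The clade containing exactly {Ailuropoda, Cricetus, Gorilla, Streptococcus} attaches to the tree at the node subtending ((Streptococcus,(Gorilla,(Cricetus,Ailuropoda))),((Sorghum,Corvus,Canis),((Peromyscus,(Escherichia,Shigella)),Mus))).
The other lineage descending from that same node — the sister group — is ((Sorghum,Corvus,Canis),((Peromyscus,(Escherichia,Shigella)),Mus)); its 7 tips in alphabetical order are the answer.

Canis, Corvus, Escherichia, Mus, Peromyscus, Shigella, Sorghum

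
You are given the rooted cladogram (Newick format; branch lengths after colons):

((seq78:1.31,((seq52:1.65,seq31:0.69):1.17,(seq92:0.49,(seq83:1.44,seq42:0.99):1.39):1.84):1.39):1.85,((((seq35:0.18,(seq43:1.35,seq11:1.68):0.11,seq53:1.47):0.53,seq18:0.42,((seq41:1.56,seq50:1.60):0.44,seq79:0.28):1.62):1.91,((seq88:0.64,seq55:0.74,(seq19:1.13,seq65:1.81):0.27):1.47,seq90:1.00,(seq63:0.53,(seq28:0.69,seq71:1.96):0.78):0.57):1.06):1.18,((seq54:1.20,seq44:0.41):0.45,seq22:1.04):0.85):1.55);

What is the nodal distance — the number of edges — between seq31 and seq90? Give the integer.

The MRCA of seq31 and seq90 is the root of the tree.
From seq31 up to that node: 4 branches. From seq90 up to the same node: 4 branches. Total: 4 + 4 = 8.

8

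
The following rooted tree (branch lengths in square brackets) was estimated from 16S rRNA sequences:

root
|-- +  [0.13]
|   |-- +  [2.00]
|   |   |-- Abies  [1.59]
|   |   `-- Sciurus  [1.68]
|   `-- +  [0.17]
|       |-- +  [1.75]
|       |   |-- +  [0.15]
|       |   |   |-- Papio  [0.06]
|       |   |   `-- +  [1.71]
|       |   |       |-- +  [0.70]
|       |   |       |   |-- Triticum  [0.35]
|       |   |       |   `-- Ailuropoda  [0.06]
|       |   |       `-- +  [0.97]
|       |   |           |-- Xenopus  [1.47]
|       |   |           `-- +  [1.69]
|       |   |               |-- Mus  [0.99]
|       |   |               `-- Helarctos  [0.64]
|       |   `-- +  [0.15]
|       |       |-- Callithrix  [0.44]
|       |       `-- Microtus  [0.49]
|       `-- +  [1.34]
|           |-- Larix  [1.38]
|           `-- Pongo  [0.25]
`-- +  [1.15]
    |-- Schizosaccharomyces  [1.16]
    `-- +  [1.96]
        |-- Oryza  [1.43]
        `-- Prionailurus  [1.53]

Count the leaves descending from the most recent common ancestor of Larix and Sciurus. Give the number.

12

The MRCA of Larix and Sciurus is the node subtending ((Abies,Sciurus),(((Papio,((Triticum,Ailuropoda),(Xenopus,(Mus,Helarctos)))),(Callithrix,Microtus)),(Larix,Pongo))).
That clade contains 12 terminal taxa: Abies, Ailuropoda, Callithrix, Helarctos, Larix, Microtus, Mus, Papio, Pongo, Sciurus, Triticum, Xenopus.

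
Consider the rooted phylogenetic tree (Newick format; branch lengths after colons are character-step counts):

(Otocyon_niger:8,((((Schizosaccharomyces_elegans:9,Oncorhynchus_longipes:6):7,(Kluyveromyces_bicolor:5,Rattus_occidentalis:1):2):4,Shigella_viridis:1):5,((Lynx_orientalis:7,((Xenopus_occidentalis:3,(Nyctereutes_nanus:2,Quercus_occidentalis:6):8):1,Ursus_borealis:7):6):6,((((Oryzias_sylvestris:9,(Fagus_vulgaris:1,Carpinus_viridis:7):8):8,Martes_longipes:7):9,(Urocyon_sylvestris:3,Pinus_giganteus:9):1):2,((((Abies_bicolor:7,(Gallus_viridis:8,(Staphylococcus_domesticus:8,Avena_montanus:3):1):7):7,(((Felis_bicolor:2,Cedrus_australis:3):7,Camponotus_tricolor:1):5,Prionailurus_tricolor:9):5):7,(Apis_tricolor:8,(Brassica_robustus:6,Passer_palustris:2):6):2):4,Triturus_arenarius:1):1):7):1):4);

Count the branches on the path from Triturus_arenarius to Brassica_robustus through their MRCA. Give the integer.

5

The MRCA of Triturus_arenarius and Brassica_robustus is the node subtending ((((Abies_bicolor,(Gallus_viridis,(Staphylococcus_domesticus,Avena_montanus))),(((Felis_bicolor,Cedrus_australis),Camponotus_tricolor),Prionailurus_tricolor)),(Apis_tricolor,(Brassica_robustus,Passer_palustris))),Triturus_arenarius).
From Triturus_arenarius up to that node: 1 branch. From Brassica_robustus up to the same node: 4 branches. Total: 1 + 4 = 5.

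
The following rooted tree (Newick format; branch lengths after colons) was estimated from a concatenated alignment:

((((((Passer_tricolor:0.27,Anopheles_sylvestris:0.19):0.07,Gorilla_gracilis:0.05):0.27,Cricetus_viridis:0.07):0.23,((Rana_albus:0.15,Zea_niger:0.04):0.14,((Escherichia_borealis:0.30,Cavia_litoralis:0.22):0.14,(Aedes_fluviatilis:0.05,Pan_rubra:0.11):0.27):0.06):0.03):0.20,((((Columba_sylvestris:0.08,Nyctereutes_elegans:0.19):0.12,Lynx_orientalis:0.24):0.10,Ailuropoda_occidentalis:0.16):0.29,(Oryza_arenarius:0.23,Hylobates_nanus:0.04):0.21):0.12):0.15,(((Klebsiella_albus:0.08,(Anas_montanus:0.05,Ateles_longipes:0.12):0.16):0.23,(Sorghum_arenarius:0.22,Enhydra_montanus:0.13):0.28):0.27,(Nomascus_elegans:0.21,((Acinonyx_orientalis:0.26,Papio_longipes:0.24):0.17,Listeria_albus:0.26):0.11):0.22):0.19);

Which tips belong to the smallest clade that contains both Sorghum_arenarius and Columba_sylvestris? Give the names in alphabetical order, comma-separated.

Tracing Sorghum_arenarius: it sits inside (Sorghum_arenarius,Enhydra_montanus).
Tracing Columba_sylvestris: it sits inside (Columba_sylvestris,Nyctereutes_elegans).
The smallest clade enclosing both is the whole tree (their MRCA is the root), so the answer is all 25 tips in alphabetical order.

Acinonyx_orientalis, Aedes_fluviatilis, Ailuropoda_occidentalis, Anas_montanus, Anopheles_sylvestris, Ateles_longipes, Cavia_litoralis, Columba_sylvestris, Cricetus_viridis, Enhydra_montanus, Escherichia_borealis, Gorilla_gracilis, Hylobates_nanus, Klebsiella_albus, Listeria_albus, Lynx_orientalis, Nomascus_elegans, Nyctereutes_elegans, Oryza_arenarius, Pan_rubra, Papio_longipes, Passer_tricolor, Rana_albus, Sorghum_arenarius, Zea_niger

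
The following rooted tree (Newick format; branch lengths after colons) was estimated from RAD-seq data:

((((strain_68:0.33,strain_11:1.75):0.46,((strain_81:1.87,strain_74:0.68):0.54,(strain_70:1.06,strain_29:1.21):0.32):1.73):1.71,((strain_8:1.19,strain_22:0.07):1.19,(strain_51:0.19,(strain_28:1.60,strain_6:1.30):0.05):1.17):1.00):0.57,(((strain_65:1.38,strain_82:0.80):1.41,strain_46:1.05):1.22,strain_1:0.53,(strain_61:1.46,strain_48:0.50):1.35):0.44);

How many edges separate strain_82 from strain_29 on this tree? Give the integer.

9

The MRCA of strain_82 and strain_29 is the root of the tree.
From strain_82 up to that node: 4 branches. From strain_29 up to the same node: 5 branches. Total: 4 + 5 = 9.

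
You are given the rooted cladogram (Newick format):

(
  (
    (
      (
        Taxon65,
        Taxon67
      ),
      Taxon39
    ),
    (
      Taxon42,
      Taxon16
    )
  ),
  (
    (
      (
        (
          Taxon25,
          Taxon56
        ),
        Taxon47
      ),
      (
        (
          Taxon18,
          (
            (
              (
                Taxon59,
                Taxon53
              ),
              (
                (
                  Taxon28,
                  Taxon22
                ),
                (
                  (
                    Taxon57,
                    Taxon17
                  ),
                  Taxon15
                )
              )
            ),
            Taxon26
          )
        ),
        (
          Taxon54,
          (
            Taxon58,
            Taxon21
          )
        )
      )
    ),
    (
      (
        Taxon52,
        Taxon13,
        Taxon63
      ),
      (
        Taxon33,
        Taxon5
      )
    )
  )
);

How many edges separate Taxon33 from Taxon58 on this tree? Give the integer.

8

The MRCA of Taxon33 and Taxon58 is the node subtending ((((Taxon25,Taxon56),Taxon47),((Taxon18,(((Taxon59,Taxon53),((Taxon28,Taxon22),((Taxon57,Taxon17),Taxon15))),Taxon26)),(Taxon54,(Taxon58,Taxon21)))),((Taxon52,Taxon13,Taxon63),(Taxon33,Taxon5))).
From Taxon33 up to that node: 3 branches. From Taxon58 up to the same node: 5 branches. Total: 3 + 5 = 8.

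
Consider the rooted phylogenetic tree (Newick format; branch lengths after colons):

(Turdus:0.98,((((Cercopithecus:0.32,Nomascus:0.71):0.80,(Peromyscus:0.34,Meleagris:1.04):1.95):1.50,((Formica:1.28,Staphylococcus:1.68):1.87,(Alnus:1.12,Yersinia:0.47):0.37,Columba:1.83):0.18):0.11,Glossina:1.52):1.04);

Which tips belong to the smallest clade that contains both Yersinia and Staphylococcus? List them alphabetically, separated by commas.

Alnus, Columba, Formica, Staphylococcus, Yersinia

Tracing Yersinia: it sits inside (Alnus,Yersinia).
Tracing Staphylococcus: it sits inside (Formica,Staphylococcus).
The smallest clade enclosing both is ((Formica,Staphylococcus),(Alnus,Yersinia),Columba); the answer is its 5 terminal taxa in alphabetical order.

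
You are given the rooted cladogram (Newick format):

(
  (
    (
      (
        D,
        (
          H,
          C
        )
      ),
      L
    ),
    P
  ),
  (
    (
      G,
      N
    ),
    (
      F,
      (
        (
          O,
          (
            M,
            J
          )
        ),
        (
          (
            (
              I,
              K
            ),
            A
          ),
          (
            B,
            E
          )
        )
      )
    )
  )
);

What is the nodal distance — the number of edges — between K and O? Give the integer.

6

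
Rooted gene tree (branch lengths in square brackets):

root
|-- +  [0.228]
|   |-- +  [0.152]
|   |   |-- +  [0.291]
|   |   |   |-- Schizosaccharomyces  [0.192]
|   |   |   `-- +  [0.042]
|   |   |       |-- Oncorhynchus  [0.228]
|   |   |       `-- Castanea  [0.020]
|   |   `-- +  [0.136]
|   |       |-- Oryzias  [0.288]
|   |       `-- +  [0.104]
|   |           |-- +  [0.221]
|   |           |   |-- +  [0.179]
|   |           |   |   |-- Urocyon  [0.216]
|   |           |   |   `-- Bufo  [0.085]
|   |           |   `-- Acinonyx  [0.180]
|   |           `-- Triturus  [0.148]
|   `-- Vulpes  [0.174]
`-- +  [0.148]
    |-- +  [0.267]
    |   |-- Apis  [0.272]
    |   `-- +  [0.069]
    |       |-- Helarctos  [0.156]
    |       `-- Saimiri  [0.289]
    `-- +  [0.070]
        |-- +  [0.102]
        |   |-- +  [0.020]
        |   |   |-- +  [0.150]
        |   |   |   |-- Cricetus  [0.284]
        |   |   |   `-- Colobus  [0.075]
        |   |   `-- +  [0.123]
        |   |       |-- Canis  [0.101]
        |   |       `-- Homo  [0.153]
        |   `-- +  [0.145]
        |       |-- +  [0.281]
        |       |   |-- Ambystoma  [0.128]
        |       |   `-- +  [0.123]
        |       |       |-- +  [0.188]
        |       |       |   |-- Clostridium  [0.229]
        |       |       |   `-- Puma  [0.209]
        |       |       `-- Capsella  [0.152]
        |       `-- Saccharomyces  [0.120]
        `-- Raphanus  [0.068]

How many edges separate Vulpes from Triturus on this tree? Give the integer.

5

The MRCA of Vulpes and Triturus is the node subtending (((Schizosaccharomyces,(Oncorhynchus,Castanea)),(Oryzias,(((Urocyon,Bufo),Acinonyx),Triturus))),Vulpes).
From Vulpes up to that node: 1 branch. From Triturus up to the same node: 4 branches. Total: 1 + 4 = 5.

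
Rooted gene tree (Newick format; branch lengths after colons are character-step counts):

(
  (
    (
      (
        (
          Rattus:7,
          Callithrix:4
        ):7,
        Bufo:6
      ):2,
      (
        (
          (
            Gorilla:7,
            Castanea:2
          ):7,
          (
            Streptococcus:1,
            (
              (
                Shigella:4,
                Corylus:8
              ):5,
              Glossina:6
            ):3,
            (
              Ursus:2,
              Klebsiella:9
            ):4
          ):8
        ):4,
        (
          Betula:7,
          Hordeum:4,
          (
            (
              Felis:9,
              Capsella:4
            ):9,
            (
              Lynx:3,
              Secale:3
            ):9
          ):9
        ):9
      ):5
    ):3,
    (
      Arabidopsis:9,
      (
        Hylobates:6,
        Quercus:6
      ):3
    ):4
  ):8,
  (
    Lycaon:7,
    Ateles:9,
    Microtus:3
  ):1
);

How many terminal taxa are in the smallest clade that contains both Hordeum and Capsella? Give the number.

The MRCA of Hordeum and Capsella is the node subtending (Betula,Hordeum,((Felis,Capsella),(Lynx,Secale))).
That clade contains 6 terminal taxa: Betula, Capsella, Felis, Hordeum, Lynx, Secale.

6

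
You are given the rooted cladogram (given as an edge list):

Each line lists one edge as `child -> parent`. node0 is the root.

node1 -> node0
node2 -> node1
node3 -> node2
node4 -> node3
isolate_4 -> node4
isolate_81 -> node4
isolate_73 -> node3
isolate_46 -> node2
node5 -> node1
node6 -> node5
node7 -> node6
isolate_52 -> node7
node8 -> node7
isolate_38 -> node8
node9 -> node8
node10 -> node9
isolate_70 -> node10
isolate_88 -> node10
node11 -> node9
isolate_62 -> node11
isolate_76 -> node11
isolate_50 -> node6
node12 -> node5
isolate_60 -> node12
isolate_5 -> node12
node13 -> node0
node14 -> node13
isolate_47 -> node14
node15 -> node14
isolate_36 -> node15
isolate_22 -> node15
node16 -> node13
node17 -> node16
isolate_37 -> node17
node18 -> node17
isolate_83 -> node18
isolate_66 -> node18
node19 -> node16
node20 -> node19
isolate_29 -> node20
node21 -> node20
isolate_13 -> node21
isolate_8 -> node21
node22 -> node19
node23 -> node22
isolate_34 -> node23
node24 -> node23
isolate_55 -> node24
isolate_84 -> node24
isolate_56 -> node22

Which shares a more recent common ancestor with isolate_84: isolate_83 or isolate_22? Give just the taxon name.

The MRCA of isolate_84 and isolate_83 subtends ((isolate_37,(isolate_83,isolate_66)),((isolate_29,(isolate_13,isolate_8)),((isolate_34,(isolate_55,isolate_84)),isolate_56))) (10 taxa).
The MRCA of isolate_84 and isolate_22 subtends ((isolate_47,(isolate_36,isolate_22)),((isolate_37,(isolate_83,isolate_66)),((isolate_29,(isolate_13,isolate_8)),((isolate_34,(isolate_55,isolate_84)),isolate_56)))) (13 taxa).
The first is nested inside the second, so isolate_84 shares a more recent common ancestor with isolate_83.

isolate_83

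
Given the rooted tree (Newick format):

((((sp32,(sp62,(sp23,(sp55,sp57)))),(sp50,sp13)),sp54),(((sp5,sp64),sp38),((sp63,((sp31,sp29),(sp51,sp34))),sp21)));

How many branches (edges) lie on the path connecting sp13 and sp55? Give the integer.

The MRCA of sp13 and sp55 is the node subtending ((sp32,(sp62,(sp23,(sp55,sp57)))),(sp50,sp13)).
From sp13 up to that node: 2 branches. From sp55 up to the same node: 5 branches. Total: 2 + 5 = 7.

7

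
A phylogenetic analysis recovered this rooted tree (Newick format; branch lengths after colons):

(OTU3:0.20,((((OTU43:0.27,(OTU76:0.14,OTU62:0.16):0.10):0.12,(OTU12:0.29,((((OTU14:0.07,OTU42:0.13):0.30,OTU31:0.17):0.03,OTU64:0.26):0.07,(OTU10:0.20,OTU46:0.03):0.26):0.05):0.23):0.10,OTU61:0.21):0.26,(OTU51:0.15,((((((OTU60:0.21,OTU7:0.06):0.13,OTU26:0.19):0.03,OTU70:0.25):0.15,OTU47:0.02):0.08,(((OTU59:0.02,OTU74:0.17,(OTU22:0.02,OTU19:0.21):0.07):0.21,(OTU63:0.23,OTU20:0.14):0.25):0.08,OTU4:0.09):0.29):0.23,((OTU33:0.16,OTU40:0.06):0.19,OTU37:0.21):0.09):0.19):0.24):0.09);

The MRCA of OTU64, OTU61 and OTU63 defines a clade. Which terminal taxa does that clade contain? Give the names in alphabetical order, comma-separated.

OTU10, OTU12, OTU14, OTU19, OTU20, OTU22, OTU26, OTU31, OTU33, OTU37, OTU4, OTU40, OTU42, OTU43, OTU46, OTU47, OTU51, OTU59, OTU60, OTU61, OTU62, OTU63, OTU64, OTU7, OTU70, OTU74, OTU76

Tracing OTU64: it sits inside (((OTU14,OTU42),OTU31),OTU64).
Tracing OTU61: it sits inside (((OTU43,(OTU76,OTU62)),(OTU12,((((OTU14,OTU42),OTU31),OTU64),(OTU10,OTU46)))),OTU61).
Tracing OTU63: it sits inside (OTU63,OTU20).
The smallest clade enclosing all 3 is ((((OTU43,(OTU76,OTU62)),(OTU12,((((OTU14,OTU42),OTU31),OTU64),(OTU10,OTU46)))),OTU61),(OTU51,((((((OTU60,OTU7),OTU26),OTU70),OTU47),(((OTU59,OTU74,(OTU22,OTU19)),(OTU63,OTU20)),OTU4)),((OTU33,OTU40),OTU37)))); the answer is its 27 terminal taxa in alphabetical order.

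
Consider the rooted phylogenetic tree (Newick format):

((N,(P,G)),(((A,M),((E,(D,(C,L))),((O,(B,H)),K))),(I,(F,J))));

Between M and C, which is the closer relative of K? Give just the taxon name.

The MRCA of K and C subtends ((E,(D,(C,L))),((O,(B,H)),K)) (8 taxa).
The MRCA of K and M subtends ((A,M),((E,(D,(C,L))),((O,(B,H)),K))) (10 taxa).
The first is nested inside the second, so K shares a more recent common ancestor with C.

C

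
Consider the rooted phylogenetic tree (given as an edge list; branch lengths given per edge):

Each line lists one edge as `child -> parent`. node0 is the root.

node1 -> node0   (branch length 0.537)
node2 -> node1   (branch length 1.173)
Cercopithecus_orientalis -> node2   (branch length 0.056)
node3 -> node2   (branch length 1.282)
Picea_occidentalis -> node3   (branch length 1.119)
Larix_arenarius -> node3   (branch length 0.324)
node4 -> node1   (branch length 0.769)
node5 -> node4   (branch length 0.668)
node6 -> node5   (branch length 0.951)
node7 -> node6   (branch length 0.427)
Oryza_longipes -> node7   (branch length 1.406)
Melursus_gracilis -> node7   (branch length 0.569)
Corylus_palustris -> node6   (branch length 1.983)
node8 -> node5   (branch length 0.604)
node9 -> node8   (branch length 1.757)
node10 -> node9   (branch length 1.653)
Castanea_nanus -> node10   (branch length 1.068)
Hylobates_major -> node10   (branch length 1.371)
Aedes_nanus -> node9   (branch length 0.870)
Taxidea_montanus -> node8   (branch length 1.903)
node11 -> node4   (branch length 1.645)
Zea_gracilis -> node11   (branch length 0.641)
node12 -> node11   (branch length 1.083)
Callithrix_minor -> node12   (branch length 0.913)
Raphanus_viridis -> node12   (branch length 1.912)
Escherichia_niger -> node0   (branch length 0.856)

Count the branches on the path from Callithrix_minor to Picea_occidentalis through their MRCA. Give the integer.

The MRCA of Callithrix_minor and Picea_occidentalis is the node subtending ((Cercopithecus_orientalis,(Picea_occidentalis,Larix_arenarius)),((((Oryza_longipes,Melursus_gracilis),Corylus_palustris),(((Castanea_nanus,Hylobates_major),Aedes_nanus),Taxidea_montanus)),(Zea_gracilis,(Callithrix_minor,Raphanus_viridis)))).
From Callithrix_minor up to that node: 4 branches. From Picea_occidentalis up to the same node: 3 branches. Total: 4 + 3 = 7.

7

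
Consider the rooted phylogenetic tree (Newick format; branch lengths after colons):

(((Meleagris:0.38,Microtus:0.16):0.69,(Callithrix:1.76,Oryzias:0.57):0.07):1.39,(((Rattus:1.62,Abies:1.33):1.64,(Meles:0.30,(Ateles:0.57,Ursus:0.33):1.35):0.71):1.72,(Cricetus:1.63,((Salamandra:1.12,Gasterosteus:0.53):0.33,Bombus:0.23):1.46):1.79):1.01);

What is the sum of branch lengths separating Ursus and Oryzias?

The path runs Ursus → … → MRCA → … → Oryzias; the MRCA is the root of the tree.
Branch lengths along that path: 0.33 + 1.35 + 0.71 + 1.72 + 1.01 + 1.39 + 0.07 + 0.57 = 7.15.

7.15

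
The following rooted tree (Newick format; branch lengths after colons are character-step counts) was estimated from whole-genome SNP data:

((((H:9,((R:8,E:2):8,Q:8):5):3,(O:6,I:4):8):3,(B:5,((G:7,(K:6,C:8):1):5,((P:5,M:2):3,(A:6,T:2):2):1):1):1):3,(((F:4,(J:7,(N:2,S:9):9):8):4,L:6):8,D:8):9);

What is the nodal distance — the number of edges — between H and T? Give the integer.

The MRCA of H and T is the node subtending (((H,((R,E),Q)),(O,I)),(B,((G,(K,C)),((P,M),(A,T))))).
From H up to that node: 3 branches. From T up to the same node: 5 branches. Total: 3 + 5 = 8.

8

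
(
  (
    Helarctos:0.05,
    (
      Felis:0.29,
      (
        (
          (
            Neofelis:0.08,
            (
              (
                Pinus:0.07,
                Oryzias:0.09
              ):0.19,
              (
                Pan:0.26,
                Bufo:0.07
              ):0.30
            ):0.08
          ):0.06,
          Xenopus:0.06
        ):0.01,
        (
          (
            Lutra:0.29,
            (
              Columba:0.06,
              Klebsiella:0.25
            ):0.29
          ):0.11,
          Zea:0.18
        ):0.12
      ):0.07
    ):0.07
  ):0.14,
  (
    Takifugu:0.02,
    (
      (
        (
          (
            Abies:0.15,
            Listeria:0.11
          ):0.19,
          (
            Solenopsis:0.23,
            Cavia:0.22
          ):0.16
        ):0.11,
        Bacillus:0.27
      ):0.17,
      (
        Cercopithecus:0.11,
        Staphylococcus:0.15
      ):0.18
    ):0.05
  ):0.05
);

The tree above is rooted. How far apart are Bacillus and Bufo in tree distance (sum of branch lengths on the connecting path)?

The path runs Bacillus → … → MRCA → … → Bufo; the MRCA is the root of the tree.
Branch lengths along that path: 0.27 + 0.17 + 0.05 + 0.05 + 0.14 + 0.07 + 0.07 + 0.01 + 0.06 + 0.08 + 0.30 + 0.07 = 1.34.

1.34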